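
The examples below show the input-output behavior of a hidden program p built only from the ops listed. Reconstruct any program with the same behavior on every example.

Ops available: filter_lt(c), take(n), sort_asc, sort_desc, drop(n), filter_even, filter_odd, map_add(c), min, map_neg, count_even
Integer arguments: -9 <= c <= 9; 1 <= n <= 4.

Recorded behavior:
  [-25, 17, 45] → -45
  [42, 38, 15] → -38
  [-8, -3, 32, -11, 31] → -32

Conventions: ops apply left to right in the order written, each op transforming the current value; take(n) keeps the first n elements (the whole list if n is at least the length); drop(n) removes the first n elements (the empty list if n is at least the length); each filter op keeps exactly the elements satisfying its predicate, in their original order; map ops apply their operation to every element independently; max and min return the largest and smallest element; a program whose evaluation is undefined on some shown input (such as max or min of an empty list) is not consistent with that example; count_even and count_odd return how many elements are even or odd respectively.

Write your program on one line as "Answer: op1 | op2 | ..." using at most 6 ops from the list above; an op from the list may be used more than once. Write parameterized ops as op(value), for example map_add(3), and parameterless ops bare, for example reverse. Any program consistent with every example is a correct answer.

map_neg | sort_desc | filter_lt(-8) | take(2) | min

Check, running the answer program on each example:
  [-25, 17, 45] -> [25, -17, -45] -> [25, -17, -45] -> [-17, -45] -> [-17, -45] -> -45
  [42, 38, 15] -> [-42, -38, -15] -> [-15, -38, -42] -> [-15, -38, -42] -> [-15, -38] -> -38
  [-8, -3, 32, -11, 31] -> [8, 3, -32, 11, -31] -> [11, 8, 3, -31, -32] -> [-31, -32] -> [-31, -32] -> -32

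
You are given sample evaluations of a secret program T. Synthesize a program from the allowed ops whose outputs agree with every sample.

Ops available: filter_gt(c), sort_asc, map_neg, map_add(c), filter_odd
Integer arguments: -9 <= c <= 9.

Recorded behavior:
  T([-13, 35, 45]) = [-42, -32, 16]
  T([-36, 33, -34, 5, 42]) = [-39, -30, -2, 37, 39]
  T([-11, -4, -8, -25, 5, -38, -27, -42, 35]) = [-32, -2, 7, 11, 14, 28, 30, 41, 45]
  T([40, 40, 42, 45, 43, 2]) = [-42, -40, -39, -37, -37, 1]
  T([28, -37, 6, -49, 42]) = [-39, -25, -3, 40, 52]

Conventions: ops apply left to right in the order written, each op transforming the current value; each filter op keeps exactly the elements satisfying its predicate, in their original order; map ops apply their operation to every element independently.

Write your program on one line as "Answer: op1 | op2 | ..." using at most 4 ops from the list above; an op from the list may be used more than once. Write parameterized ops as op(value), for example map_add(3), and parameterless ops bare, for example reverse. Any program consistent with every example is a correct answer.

sort_asc | map_neg | sort_asc | map_add(3)

Check, running the answer program on each example:
  [-13, 35, 45] -> [-13, 35, 45] -> [13, -35, -45] -> [-45, -35, 13] -> [-42, -32, 16]
  [-36, 33, -34, 5, 42] -> [-36, -34, 5, 33, 42] -> [36, 34, -5, -33, -42] -> [-42, -33, -5, 34, 36] -> [-39, -30, -2, 37, 39]
  [-11, -4, -8, -25, 5, -38, -27, -42, 35] -> [-42, -38, -27, -25, -11, -8, -4, 5, 35] -> [42, 38, 27, 25, 11, 8, 4, -5, -35] -> [-35, -5, 4, 8, 11, 25, 27, 38, 42] -> [-32, -2, 7, 11, 14, 28, 30, 41, 45]
  [40, 40, 42, 45, 43, 2] -> [2, 40, 40, 42, 43, 45] -> [-2, -40, -40, -42, -43, -45] -> [-45, -43, -42, -40, -40, -2] -> [-42, -40, -39, -37, -37, 1]
  [28, -37, 6, -49, 42] -> [-49, -37, 6, 28, 42] -> [49, 37, -6, -28, -42] -> [-42, -28, -6, 37, 49] -> [-39, -25, -3, 40, 52]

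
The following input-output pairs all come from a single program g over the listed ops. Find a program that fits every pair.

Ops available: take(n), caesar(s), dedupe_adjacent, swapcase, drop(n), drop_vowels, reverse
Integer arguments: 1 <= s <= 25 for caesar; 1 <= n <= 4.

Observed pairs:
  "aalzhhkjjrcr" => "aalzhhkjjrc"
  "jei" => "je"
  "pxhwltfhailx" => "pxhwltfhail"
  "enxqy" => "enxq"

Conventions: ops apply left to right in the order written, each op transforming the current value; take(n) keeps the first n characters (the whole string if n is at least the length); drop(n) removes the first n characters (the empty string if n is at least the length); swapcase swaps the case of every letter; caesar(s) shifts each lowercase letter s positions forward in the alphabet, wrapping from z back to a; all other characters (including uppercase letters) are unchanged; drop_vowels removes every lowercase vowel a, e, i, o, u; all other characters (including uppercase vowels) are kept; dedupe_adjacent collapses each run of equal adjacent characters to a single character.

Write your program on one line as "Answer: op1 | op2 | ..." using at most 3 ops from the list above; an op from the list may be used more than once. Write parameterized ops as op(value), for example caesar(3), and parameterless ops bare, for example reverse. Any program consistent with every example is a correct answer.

reverse | drop(1) | reverse

Check, running the answer program on each example:
  "aalzhhkjjrcr" -> "rcrjjkhhzlaa" -> "crjjkhhzlaa" -> "aalzhhkjjrc"
  "jei" -> "iej" -> "ej" -> "je"
  "pxhwltfhailx" -> "xliahftlwhxp" -> "liahftlwhxp" -> "pxhwltfhail"
  "enxqy" -> "yqxne" -> "qxne" -> "enxq"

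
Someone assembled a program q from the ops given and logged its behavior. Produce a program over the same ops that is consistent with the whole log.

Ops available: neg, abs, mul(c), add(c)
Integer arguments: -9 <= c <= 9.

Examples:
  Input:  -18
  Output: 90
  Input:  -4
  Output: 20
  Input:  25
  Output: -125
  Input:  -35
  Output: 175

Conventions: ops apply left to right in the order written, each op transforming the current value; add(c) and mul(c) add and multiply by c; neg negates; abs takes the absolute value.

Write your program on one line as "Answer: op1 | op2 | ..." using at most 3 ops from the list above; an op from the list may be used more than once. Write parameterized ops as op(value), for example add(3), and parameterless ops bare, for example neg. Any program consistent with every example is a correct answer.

neg | mul(-5) | neg

Check, running the answer program on each example:
  -18 -> 18 -> -90 -> 90
  -4 -> 4 -> -20 -> 20
  25 -> -25 -> 125 -> -125
  -35 -> 35 -> -175 -> 175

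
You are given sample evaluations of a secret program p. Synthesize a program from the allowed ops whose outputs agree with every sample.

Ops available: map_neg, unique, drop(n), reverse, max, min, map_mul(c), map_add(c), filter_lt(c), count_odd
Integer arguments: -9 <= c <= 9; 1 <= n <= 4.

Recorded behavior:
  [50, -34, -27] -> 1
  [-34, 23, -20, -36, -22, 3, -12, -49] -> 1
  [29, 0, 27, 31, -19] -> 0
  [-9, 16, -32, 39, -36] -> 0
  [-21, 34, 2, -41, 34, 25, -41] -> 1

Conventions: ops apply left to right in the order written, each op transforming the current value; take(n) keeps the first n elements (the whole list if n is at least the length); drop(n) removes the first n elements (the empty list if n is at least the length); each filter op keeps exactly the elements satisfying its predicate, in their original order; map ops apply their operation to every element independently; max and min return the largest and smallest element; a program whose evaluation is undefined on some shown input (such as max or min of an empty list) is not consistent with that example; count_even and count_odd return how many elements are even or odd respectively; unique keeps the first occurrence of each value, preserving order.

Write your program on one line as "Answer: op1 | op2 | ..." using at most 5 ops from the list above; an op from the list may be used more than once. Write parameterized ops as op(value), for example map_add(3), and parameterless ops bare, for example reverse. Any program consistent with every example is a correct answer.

filter_lt(-5) | unique | drop(1) | map_mul(-9) | count_odd

Check, running the answer program on each example:
  [50, -34, -27] -> [-34, -27] -> [-34, -27] -> [-27] -> [243] -> 1
  [-34, 23, -20, -36, -22, 3, -12, -49] -> [-34, -20, -36, -22, -12, -49] -> [-34, -20, -36, -22, -12, -49] -> [-20, -36, -22, -12, -49] -> [180, 324, 198, 108, 441] -> 1
  [29, 0, 27, 31, -19] -> [-19] -> [-19] -> [] -> [] -> 0
  [-9, 16, -32, 39, -36] -> [-9, -32, -36] -> [-9, -32, -36] -> [-32, -36] -> [288, 324] -> 0
  [-21, 34, 2, -41, 34, 25, -41] -> [-21, -41, -41] -> [-21, -41] -> [-41] -> [369] -> 1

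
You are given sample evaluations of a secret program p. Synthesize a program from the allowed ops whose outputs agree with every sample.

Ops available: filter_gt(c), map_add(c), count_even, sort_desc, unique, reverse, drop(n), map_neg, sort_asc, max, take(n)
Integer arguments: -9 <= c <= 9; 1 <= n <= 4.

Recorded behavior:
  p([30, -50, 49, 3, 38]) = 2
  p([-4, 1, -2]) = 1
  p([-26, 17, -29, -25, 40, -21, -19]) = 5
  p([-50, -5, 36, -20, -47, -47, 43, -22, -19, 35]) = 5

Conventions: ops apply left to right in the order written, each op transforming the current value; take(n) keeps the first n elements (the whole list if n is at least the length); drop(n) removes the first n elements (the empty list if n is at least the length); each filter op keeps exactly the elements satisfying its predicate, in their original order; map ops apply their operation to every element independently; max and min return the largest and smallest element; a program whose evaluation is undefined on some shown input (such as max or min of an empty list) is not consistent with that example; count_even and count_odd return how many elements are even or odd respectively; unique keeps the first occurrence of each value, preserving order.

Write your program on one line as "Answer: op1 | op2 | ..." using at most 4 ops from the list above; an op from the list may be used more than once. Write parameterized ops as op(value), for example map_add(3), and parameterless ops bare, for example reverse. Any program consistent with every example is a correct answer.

map_add(9) | unique | map_neg | count_even

Check, running the answer program on each example:
  [30, -50, 49, 3, 38] -> [39, -41, 58, 12, 47] -> [39, -41, 58, 12, 47] -> [-39, 41, -58, -12, -47] -> 2
  [-4, 1, -2] -> [5, 10, 7] -> [5, 10, 7] -> [-5, -10, -7] -> 1
  [-26, 17, -29, -25, 40, -21, -19] -> [-17, 26, -20, -16, 49, -12, -10] -> [-17, 26, -20, -16, 49, -12, -10] -> [17, -26, 20, 16, -49, 12, 10] -> 5
  [-50, -5, 36, -20, -47, -47, 43, -22, -19, 35] -> [-41, 4, 45, -11, -38, -38, 52, -13, -10, 44] -> [-41, 4, 45, -11, -38, 52, -13, -10, 44] -> [41, -4, -45, 11, 38, -52, 13, 10, -44] -> 5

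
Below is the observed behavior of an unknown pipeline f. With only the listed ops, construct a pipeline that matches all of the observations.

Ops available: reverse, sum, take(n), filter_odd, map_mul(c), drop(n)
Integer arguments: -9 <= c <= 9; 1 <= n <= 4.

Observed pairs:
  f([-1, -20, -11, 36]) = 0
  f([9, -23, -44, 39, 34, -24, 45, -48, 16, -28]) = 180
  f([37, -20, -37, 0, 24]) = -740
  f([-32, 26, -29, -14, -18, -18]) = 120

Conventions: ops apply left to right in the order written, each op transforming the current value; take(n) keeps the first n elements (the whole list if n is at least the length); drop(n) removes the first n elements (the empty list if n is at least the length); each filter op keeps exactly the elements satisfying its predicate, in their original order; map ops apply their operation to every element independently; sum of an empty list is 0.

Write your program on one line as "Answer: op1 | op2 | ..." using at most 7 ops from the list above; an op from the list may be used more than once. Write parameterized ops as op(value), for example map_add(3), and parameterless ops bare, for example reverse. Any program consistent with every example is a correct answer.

reverse | drop(4) | map_mul(-2) | map_mul(-5) | map_mul(-2) | sum

Check, running the answer program on each example:
  [-1, -20, -11, 36] -> [36, -11, -20, -1] -> [] -> [] -> [] -> [] -> 0
  [9, -23, -44, 39, 34, -24, 45, -48, 16, -28] -> [-28, 16, -48, 45, -24, 34, 39, -44, -23, 9] -> [-24, 34, 39, -44, -23, 9] -> [48, -68, -78, 88, 46, -18] -> [-240, 340, 390, -440, -230, 90] -> [480, -680, -780, 880, 460, -180] -> 180
  [37, -20, -37, 0, 24] -> [24, 0, -37, -20, 37] -> [37] -> [-74] -> [370] -> [-740] -> -740
  [-32, 26, -29, -14, -18, -18] -> [-18, -18, -14, -29, 26, -32] -> [26, -32] -> [-52, 64] -> [260, -320] -> [-520, 640] -> 120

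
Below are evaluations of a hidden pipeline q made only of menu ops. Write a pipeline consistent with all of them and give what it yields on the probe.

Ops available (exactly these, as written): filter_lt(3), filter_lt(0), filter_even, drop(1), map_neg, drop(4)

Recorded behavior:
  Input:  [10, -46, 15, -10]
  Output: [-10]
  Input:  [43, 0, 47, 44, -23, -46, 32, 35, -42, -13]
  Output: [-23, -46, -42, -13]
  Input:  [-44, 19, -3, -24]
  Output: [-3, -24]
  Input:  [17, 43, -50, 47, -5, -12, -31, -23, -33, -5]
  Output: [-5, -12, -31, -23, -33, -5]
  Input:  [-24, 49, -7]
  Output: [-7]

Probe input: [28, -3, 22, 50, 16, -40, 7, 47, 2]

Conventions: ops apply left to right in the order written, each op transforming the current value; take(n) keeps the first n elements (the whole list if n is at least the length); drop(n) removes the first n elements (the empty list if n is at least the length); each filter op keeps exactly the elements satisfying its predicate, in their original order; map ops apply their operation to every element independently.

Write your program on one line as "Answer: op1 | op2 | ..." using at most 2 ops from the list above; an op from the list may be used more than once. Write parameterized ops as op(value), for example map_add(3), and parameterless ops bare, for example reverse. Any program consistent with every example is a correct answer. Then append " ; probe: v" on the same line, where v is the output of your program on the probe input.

filter_lt(3) | drop(1) ; probe: [-40, 2]

Check, running the answer program on each example:
  [10, -46, 15, -10] -> [-46, -10] -> [-10]
  [43, 0, 47, 44, -23, -46, 32, 35, -42, -13] -> [0, -23, -46, -42, -13] -> [-23, -46, -42, -13]
  [-44, 19, -3, -24] -> [-44, -3, -24] -> [-3, -24]
  [17, 43, -50, 47, -5, -12, -31, -23, -33, -5] -> [-50, -5, -12, -31, -23, -33, -5] -> [-5, -12, -31, -23, -33, -5]
  [-24, 49, -7] -> [-24, -7] -> [-7]
  probe: [28, -3, 22, 50, 16, -40, 7, 47, 2] -> [-3, -40, 2] -> [-40, 2]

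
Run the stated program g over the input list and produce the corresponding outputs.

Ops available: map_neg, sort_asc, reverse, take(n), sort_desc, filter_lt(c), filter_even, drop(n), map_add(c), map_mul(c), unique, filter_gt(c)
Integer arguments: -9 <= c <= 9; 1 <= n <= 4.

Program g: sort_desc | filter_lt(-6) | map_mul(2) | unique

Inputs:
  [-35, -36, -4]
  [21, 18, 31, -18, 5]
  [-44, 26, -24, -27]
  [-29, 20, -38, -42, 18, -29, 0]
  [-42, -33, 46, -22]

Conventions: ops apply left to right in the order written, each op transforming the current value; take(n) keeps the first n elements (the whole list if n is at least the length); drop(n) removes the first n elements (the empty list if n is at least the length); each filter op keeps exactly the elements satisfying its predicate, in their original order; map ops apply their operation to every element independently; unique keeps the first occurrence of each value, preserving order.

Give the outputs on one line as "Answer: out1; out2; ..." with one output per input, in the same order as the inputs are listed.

Execution, op by op:
  [-35, -36, -4] -> [-4, -35, -36] -> [-35, -36] -> [-70, -72] -> [-70, -72]
  [21, 18, 31, -18, 5] -> [31, 21, 18, 5, -18] -> [-18] -> [-36] -> [-36]
  [-44, 26, -24, -27] -> [26, -24, -27, -44] -> [-24, -27, -44] -> [-48, -54, -88] -> [-48, -54, -88]
  [-29, 20, -38, -42, 18, -29, 0] -> [20, 18, 0, -29, -29, -38, -42] -> [-29, -29, -38, -42] -> [-58, -58, -76, -84] -> [-58, -76, -84]
  [-42, -33, 46, -22] -> [46, -22, -33, -42] -> [-22, -33, -42] -> [-44, -66, -84] -> [-44, -66, -84]

[-70, -72]; [-36]; [-48, -54, -88]; [-58, -76, -84]; [-44, -66, -84]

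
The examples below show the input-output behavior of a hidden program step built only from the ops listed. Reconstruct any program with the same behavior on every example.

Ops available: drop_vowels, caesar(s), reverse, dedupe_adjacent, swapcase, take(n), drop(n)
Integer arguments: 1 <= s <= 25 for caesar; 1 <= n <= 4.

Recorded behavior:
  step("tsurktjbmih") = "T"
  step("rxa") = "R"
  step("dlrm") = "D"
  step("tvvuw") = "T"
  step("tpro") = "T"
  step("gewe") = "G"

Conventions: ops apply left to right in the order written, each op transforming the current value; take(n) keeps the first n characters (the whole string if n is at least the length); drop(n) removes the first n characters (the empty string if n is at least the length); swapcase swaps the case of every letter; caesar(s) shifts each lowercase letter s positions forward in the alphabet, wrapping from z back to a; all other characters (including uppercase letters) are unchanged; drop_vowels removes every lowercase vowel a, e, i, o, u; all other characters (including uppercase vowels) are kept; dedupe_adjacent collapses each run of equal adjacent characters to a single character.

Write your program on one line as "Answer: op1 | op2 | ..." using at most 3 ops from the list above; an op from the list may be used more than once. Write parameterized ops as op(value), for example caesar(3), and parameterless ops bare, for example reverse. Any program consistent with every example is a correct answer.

swapcase | take(1)

Check, running the answer program on each example:
  "tsurktjbmih" -> "TSURKTJBMIH" -> "T"
  "rxa" -> "RXA" -> "R"
  "dlrm" -> "DLRM" -> "D"
  "tvvuw" -> "TVVUW" -> "T"
  "tpro" -> "TPRO" -> "T"
  "gewe" -> "GEWE" -> "G"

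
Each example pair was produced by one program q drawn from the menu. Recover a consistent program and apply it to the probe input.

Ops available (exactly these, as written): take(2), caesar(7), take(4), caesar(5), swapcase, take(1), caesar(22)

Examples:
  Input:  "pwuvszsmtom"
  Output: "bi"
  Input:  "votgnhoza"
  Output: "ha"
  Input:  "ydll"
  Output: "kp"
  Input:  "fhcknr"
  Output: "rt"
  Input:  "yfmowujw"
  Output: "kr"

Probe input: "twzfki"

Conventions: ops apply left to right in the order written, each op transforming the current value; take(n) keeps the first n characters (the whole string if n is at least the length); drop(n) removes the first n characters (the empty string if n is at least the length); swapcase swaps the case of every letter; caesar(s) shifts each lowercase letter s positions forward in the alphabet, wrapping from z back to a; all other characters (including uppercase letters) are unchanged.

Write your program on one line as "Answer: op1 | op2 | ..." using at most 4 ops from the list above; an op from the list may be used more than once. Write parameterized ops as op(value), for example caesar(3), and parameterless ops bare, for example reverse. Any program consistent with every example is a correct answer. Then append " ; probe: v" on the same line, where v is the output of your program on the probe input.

take(2) | caesar(5) | caesar(7) ; probe: "fi"

Check, running the answer program on each example:
  "pwuvszsmtom" -> "pw" -> "ub" -> "bi"
  "votgnhoza" -> "vo" -> "at" -> "ha"
  "ydll" -> "yd" -> "di" -> "kp"
  "fhcknr" -> "fh" -> "km" -> "rt"
  "yfmowujw" -> "yf" -> "dk" -> "kr"
  probe: "twzfki" -> "tw" -> "yb" -> "fi"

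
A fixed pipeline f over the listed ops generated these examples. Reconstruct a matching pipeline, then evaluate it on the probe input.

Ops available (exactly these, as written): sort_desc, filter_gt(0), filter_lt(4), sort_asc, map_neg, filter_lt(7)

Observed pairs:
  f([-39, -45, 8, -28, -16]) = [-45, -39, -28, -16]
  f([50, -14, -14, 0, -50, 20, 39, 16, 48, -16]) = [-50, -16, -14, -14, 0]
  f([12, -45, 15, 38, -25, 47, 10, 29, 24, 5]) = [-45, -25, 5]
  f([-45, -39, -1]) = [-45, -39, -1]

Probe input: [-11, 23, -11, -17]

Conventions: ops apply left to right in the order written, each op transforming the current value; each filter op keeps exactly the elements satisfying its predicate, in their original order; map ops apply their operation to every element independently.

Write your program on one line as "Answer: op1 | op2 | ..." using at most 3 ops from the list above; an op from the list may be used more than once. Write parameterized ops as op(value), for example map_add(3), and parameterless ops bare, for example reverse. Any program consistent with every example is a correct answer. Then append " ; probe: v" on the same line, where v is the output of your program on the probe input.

filter_lt(7) | sort_asc ; probe: [-17, -11, -11]

Check, running the answer program on each example:
  [-39, -45, 8, -28, -16] -> [-39, -45, -28, -16] -> [-45, -39, -28, -16]
  [50, -14, -14, 0, -50, 20, 39, 16, 48, -16] -> [-14, -14, 0, -50, -16] -> [-50, -16, -14, -14, 0]
  [12, -45, 15, 38, -25, 47, 10, 29, 24, 5] -> [-45, -25, 5] -> [-45, -25, 5]
  [-45, -39, -1] -> [-45, -39, -1] -> [-45, -39, -1]
  probe: [-11, 23, -11, -17] -> [-11, -11, -17] -> [-17, -11, -11]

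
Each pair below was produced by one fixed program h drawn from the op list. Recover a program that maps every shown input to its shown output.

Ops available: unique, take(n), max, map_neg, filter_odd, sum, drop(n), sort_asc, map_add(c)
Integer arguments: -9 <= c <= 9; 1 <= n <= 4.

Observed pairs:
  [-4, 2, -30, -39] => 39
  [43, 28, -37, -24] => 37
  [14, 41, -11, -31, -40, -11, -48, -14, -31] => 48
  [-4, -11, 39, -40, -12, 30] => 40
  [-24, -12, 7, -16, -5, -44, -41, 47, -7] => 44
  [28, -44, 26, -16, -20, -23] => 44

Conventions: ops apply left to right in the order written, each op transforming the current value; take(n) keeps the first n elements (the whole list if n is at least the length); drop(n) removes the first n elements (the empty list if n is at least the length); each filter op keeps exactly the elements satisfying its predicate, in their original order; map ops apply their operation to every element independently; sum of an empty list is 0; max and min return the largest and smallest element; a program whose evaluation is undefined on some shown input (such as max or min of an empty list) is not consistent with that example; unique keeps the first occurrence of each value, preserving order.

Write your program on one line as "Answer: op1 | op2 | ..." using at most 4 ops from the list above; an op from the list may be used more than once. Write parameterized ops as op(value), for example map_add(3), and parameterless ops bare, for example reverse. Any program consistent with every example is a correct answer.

map_neg | sort_asc | max

Check, running the answer program on each example:
  [-4, 2, -30, -39] -> [4, -2, 30, 39] -> [-2, 4, 30, 39] -> 39
  [43, 28, -37, -24] -> [-43, -28, 37, 24] -> [-43, -28, 24, 37] -> 37
  [14, 41, -11, -31, -40, -11, -48, -14, -31] -> [-14, -41, 11, 31, 40, 11, 48, 14, 31] -> [-41, -14, 11, 11, 14, 31, 31, 40, 48] -> 48
  [-4, -11, 39, -40, -12, 30] -> [4, 11, -39, 40, 12, -30] -> [-39, -30, 4, 11, 12, 40] -> 40
  [-24, -12, 7, -16, -5, -44, -41, 47, -7] -> [24, 12, -7, 16, 5, 44, 41, -47, 7] -> [-47, -7, 5, 7, 12, 16, 24, 41, 44] -> 44
  [28, -44, 26, -16, -20, -23] -> [-28, 44, -26, 16, 20, 23] -> [-28, -26, 16, 20, 23, 44] -> 44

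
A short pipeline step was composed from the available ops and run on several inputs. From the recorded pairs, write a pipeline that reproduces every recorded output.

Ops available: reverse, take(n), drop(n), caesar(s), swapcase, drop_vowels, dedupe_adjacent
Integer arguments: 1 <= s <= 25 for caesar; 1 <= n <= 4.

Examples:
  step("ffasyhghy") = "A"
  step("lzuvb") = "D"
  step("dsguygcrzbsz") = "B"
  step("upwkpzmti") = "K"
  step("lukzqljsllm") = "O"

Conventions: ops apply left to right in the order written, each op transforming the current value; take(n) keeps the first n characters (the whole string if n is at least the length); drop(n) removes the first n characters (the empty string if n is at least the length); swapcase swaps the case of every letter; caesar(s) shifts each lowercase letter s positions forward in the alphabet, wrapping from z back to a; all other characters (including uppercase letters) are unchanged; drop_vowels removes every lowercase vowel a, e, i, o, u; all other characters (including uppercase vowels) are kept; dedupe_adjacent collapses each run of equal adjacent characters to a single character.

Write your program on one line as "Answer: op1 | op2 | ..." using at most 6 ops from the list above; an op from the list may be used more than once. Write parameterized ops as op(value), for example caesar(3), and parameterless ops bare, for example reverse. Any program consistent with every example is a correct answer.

caesar(9) | caesar(19) | reverse | swapcase | take(1)

Check, running the answer program on each example:
  "ffasyhghy" -> "oojbhqpqh" -> "hhcuajija" -> "ajijauchh" -> "AJIJAUCHH" -> "A"
  "lzuvb" -> "uidek" -> "nbwxd" -> "dxwbn" -> "DXWBN" -> "D"
  "dsguygcrzbsz" -> "mbpdhplaikbi" -> "fuiwaietbdub" -> "budbteiawiuf" -> "BUDBTEIAWIUF" -> "B"
  "upwkpzmti" -> "dyftyivcr" -> "wrymrbovk" -> "kvobrmyrw" -> "KVOBRMYRW" -> "K"
  "lukzqljsllm" -> "udtizusbuuv" -> "nwmbsnlunno" -> "onnulnsbmwn" -> "ONNULNSBMWN" -> "O"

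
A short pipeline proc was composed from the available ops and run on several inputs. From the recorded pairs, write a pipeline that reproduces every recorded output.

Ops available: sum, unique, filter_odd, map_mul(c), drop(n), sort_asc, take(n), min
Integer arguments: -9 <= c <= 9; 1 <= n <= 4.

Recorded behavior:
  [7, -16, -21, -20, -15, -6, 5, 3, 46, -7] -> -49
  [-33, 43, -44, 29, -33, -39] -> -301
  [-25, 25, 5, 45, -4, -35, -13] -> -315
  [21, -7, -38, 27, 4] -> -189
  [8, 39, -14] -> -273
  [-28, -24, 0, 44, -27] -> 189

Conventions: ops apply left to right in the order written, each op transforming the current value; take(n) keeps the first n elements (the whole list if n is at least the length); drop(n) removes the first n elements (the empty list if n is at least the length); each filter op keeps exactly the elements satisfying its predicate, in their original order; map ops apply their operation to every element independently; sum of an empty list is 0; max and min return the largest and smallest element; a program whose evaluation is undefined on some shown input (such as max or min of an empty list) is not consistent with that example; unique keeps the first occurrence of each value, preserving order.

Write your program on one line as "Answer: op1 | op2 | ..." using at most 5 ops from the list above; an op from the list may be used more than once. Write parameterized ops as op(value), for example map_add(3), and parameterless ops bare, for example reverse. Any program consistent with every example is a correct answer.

filter_odd | map_mul(-7) | unique | min

Check, running the answer program on each example:
  [7, -16, -21, -20, -15, -6, 5, 3, 46, -7] -> [7, -21, -15, 5, 3, -7] -> [-49, 147, 105, -35, -21, 49] -> [-49, 147, 105, -35, -21, 49] -> -49
  [-33, 43, -44, 29, -33, -39] -> [-33, 43, 29, -33, -39] -> [231, -301, -203, 231, 273] -> [231, -301, -203, 273] -> -301
  [-25, 25, 5, 45, -4, -35, -13] -> [-25, 25, 5, 45, -35, -13] -> [175, -175, -35, -315, 245, 91] -> [175, -175, -35, -315, 245, 91] -> -315
  [21, -7, -38, 27, 4] -> [21, -7, 27] -> [-147, 49, -189] -> [-147, 49, -189] -> -189
  [8, 39, -14] -> [39] -> [-273] -> [-273] -> -273
  [-28, -24, 0, 44, -27] -> [-27] -> [189] -> [189] -> 189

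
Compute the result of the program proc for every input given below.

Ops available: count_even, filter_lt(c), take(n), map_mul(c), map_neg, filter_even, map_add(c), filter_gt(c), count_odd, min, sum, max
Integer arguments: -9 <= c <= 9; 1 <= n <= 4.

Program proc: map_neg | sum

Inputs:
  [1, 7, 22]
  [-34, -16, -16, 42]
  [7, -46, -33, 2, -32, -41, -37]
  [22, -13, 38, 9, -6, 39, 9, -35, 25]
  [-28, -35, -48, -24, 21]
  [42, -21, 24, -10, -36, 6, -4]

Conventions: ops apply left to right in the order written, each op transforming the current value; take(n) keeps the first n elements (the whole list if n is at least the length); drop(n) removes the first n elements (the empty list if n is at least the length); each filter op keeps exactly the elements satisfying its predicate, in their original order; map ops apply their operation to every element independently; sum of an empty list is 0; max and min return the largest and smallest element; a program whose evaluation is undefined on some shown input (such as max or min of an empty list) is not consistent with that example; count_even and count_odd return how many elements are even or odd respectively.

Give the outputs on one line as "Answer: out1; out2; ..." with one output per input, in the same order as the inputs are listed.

Execution, op by op:
  [1, 7, 22] -> [-1, -7, -22] -> -30
  [-34, -16, -16, 42] -> [34, 16, 16, -42] -> 24
  [7, -46, -33, 2, -32, -41, -37] -> [-7, 46, 33, -2, 32, 41, 37] -> 180
  [22, -13, 38, 9, -6, 39, 9, -35, 25] -> [-22, 13, -38, -9, 6, -39, -9, 35, -25] -> -88
  [-28, -35, -48, -24, 21] -> [28, 35, 48, 24, -21] -> 114
  [42, -21, 24, -10, -36, 6, -4] -> [-42, 21, -24, 10, 36, -6, 4] -> -1

-30; 24; 180; -88; 114; -1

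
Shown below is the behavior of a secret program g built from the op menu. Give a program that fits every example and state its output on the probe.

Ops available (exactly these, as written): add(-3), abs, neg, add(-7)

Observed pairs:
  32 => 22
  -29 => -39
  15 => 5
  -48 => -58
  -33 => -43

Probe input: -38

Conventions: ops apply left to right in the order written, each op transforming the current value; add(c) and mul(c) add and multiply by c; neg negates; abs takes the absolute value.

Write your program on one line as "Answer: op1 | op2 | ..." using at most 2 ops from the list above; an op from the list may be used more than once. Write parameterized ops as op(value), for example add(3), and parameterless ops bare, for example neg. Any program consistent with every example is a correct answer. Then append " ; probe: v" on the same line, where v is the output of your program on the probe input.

add(-3) | add(-7) ; probe: -48

Check, running the answer program on each example:
  32 -> 29 -> 22
  -29 -> -32 -> -39
  15 -> 12 -> 5
  -48 -> -51 -> -58
  -33 -> -36 -> -43
  probe: -38 -> -41 -> -48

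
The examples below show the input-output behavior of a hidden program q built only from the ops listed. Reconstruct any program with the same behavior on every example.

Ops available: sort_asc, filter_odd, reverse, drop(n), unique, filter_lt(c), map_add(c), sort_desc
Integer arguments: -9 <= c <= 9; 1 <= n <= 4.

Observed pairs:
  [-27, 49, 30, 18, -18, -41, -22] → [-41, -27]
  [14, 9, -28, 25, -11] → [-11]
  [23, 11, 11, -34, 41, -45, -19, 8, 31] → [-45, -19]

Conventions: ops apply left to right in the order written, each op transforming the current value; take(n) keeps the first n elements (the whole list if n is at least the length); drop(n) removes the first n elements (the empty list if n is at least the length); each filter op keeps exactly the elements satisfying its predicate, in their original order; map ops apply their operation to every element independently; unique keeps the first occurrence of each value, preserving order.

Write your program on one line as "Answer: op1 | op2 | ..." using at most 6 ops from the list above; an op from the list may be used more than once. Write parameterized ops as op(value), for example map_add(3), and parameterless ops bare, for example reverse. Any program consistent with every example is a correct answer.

unique | filter_odd | filter_lt(-8) | sort_desc | reverse

Check, running the answer program on each example:
  [-27, 49, 30, 18, -18, -41, -22] -> [-27, 49, 30, 18, -18, -41, -22] -> [-27, 49, -41] -> [-27, -41] -> [-27, -41] -> [-41, -27]
  [14, 9, -28, 25, -11] -> [14, 9, -28, 25, -11] -> [9, 25, -11] -> [-11] -> [-11] -> [-11]
  [23, 11, 11, -34, 41, -45, -19, 8, 31] -> [23, 11, -34, 41, -45, -19, 8, 31] -> [23, 11, 41, -45, -19, 31] -> [-45, -19] -> [-19, -45] -> [-45, -19]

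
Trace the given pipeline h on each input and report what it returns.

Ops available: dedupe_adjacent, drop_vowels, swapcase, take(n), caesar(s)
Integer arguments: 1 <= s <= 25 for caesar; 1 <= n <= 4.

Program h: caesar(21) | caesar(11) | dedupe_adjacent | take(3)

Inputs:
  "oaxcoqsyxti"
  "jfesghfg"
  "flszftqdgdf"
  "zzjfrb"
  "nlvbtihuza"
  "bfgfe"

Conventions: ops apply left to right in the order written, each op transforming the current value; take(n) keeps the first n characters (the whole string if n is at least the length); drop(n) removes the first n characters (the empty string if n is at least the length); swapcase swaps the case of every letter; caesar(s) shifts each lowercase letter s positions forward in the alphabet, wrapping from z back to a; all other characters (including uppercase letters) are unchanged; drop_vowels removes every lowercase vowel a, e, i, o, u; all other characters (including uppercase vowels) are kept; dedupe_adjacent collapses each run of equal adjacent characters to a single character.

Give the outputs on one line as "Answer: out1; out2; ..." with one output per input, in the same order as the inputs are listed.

"ugd"; "plk"; "lry"; "fpl"; "trb"; "hlm"

Execution, op by op:
  "oaxcoqsyxti" -> "jvsxjlntsod" -> "ugdiuwyedzo" -> "ugdiuwyedzo" -> "ugd"
  "jfesghfg" -> "eaznbcab" -> "plkymnlm" -> "plkymnlm" -> "plk"
  "flszftqdgdf" -> "agnuaolybya" -> "lryflzwjmjl" -> "lryflzwjmjl" -> "lry"
  "zzjfrb" -> "uueamw" -> "ffplxh" -> "fplxh" -> "fpl"
  "nlvbtihuza" -> "igqwodcpuv" -> "trbhzonafg" -> "trbhzonafg" -> "trb"
  "bfgfe" -> "wabaz" -> "hlmlk" -> "hlmlk" -> "hlm"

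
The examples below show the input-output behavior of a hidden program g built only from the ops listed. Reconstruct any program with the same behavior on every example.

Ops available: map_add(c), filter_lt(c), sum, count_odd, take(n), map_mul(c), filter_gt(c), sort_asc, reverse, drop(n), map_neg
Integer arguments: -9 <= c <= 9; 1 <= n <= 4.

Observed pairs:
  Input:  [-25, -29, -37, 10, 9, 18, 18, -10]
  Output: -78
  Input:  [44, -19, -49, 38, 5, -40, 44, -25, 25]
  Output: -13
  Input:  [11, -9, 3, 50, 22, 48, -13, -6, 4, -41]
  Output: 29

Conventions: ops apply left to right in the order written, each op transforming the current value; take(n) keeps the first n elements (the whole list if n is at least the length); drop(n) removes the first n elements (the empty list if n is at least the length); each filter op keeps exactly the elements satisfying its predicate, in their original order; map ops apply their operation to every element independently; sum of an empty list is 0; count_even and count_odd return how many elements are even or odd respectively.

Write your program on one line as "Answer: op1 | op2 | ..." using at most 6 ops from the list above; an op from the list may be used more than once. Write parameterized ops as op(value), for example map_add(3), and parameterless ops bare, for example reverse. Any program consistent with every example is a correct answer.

map_neg | map_add(4) | sort_asc | map_neg | reverse | sum

Check, running the answer program on each example:
  [-25, -29, -37, 10, 9, 18, 18, -10] -> [25, 29, 37, -10, -9, -18, -18, 10] -> [29, 33, 41, -6, -5, -14, -14, 14] -> [-14, -14, -6, -5, 14, 29, 33, 41] -> [14, 14, 6, 5, -14, -29, -33, -41] -> [-41, -33, -29, -14, 5, 6, 14, 14] -> -78
  [44, -19, -49, 38, 5, -40, 44, -25, 25] -> [-44, 19, 49, -38, -5, 40, -44, 25, -25] -> [-40, 23, 53, -34, -1, 44, -40, 29, -21] -> [-40, -40, -34, -21, -1, 23, 29, 44, 53] -> [40, 40, 34, 21, 1, -23, -29, -44, -53] -> [-53, -44, -29, -23, 1, 21, 34, 40, 40] -> -13
  [11, -9, 3, 50, 22, 48, -13, -6, 4, -41] -> [-11, 9, -3, -50, -22, -48, 13, 6, -4, 41] -> [-7, 13, 1, -46, -18, -44, 17, 10, 0, 45] -> [-46, -44, -18, -7, 0, 1, 10, 13, 17, 45] -> [46, 44, 18, 7, 0, -1, -10, -13, -17, -45] -> [-45, -17, -13, -10, -1, 0, 7, 18, 44, 46] -> 29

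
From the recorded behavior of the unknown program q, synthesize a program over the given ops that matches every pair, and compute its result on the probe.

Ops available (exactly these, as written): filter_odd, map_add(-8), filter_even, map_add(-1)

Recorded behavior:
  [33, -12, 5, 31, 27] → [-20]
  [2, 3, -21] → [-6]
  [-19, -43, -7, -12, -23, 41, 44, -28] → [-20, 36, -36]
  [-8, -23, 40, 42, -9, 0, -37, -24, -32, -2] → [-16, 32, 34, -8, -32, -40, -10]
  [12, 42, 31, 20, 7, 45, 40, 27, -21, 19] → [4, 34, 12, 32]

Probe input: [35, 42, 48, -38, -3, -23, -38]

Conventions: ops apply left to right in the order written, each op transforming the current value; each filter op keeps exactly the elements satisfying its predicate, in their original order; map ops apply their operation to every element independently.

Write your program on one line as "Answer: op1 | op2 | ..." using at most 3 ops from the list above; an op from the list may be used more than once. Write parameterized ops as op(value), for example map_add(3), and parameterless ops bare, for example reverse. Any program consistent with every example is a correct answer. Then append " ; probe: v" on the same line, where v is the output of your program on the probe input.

map_add(-8) | filter_even ; probe: [34, 40, -46, -46]

Check, running the answer program on each example:
  [33, -12, 5, 31, 27] -> [25, -20, -3, 23, 19] -> [-20]
  [2, 3, -21] -> [-6, -5, -29] -> [-6]
  [-19, -43, -7, -12, -23, 41, 44, -28] -> [-27, -51, -15, -20, -31, 33, 36, -36] -> [-20, 36, -36]
  [-8, -23, 40, 42, -9, 0, -37, -24, -32, -2] -> [-16, -31, 32, 34, -17, -8, -45, -32, -40, -10] -> [-16, 32, 34, -8, -32, -40, -10]
  [12, 42, 31, 20, 7, 45, 40, 27, -21, 19] -> [4, 34, 23, 12, -1, 37, 32, 19, -29, 11] -> [4, 34, 12, 32]
  probe: [35, 42, 48, -38, -3, -23, -38] -> [27, 34, 40, -46, -11, -31, -46] -> [34, 40, -46, -46]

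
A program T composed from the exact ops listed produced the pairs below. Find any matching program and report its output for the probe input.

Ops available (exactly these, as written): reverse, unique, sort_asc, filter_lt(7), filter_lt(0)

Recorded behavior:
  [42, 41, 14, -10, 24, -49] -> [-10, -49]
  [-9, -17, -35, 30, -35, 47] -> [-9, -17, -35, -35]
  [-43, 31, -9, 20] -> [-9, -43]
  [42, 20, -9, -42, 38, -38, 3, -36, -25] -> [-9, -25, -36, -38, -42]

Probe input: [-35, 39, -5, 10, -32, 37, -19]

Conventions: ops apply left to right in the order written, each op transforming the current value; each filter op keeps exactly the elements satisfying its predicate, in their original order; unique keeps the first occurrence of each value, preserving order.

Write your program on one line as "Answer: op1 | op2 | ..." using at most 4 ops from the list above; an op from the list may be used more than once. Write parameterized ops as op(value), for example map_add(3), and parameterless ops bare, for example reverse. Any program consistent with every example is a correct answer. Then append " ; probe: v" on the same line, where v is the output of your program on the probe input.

filter_lt(0) | sort_asc | reverse ; probe: [-5, -19, -32, -35]

Check, running the answer program on each example:
  [42, 41, 14, -10, 24, -49] -> [-10, -49] -> [-49, -10] -> [-10, -49]
  [-9, -17, -35, 30, -35, 47] -> [-9, -17, -35, -35] -> [-35, -35, -17, -9] -> [-9, -17, -35, -35]
  [-43, 31, -9, 20] -> [-43, -9] -> [-43, -9] -> [-9, -43]
  [42, 20, -9, -42, 38, -38, 3, -36, -25] -> [-9, -42, -38, -36, -25] -> [-42, -38, -36, -25, -9] -> [-9, -25, -36, -38, -42]
  probe: [-35, 39, -5, 10, -32, 37, -19] -> [-35, -5, -32, -19] -> [-35, -32, -19, -5] -> [-5, -19, -32, -35]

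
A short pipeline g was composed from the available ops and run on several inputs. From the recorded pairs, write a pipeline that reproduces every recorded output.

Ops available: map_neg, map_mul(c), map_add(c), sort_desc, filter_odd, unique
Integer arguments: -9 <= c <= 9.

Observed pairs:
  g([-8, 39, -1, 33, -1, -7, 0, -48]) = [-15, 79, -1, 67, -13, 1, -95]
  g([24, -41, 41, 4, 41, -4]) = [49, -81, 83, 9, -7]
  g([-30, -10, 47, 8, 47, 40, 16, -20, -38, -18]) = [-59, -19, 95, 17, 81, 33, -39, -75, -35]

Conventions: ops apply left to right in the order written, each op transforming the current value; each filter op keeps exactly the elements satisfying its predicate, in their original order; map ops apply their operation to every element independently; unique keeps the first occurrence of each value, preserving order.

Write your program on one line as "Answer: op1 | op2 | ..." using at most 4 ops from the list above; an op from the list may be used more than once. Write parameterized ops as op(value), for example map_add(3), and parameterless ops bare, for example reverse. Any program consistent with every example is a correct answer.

unique | map_mul(2) | map_add(1)

Check, running the answer program on each example:
  [-8, 39, -1, 33, -1, -7, 0, -48] -> [-8, 39, -1, 33, -7, 0, -48] -> [-16, 78, -2, 66, -14, 0, -96] -> [-15, 79, -1, 67, -13, 1, -95]
  [24, -41, 41, 4, 41, -4] -> [24, -41, 41, 4, -4] -> [48, -82, 82, 8, -8] -> [49, -81, 83, 9, -7]
  [-30, -10, 47, 8, 47, 40, 16, -20, -38, -18] -> [-30, -10, 47, 8, 40, 16, -20, -38, -18] -> [-60, -20, 94, 16, 80, 32, -40, -76, -36] -> [-59, -19, 95, 17, 81, 33, -39, -75, -35]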